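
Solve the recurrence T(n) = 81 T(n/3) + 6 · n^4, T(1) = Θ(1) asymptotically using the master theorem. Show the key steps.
T(n) = Θ(n^4 log n)

log_3 81 = 4, and f(n) = 6 · n^4 = Θ(n^(log_3 81)). This is Case 2 of the master theorem: T(n) = Θ(f(n) · log n) = Θ(n^4 log n).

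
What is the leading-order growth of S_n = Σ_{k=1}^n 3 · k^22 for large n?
S_n ~ 3 · n^23 / 23

By integral comparison (Euler-Maclaurin), Σ_{k=1}^n 3 · k^22 = 3 · ∫_0^n x^22 dx + O(n^22) = 3 · n^23/23 + O(n^22). (Equivalently, Faulhaber's formula gives the same leading term.)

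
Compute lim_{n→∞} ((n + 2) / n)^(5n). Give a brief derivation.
lim = e^10

Rewrite as (1 + 2/n)^(5n). By the standard limit (1 + x/n)^n → e^x, we have (1 + 2/n)^n → e^2, and raising to the 5th power gives e^10.
More precisely, ln[(1 + 2/n)^(5n)] = 5n · ln(1 + 2/n) = 5n · (2/n + O(1/n^2)) = 10 + O(1/n) → 10.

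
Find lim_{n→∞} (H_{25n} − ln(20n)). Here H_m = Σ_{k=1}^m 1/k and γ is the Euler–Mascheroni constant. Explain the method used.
lim = ln(5/4) + γ

By Euler-Maclaurin, H_m = ln m + γ + O(1/m). So
  H_{25n} − ln(20n) = ln(25n) + γ − ln(20n) + O(1/n)
                       = ln(25/20) + γ + O(1/n).
Hence the limit is ln(25/20) + γ (= ln(5/4)).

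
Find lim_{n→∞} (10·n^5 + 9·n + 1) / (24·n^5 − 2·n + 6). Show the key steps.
lim = 10/24 = 5/12

For large n the leading n^5 terms dominate both numerator and denominator. Dividing top and bottom by n^5, every other term tends to 0, leaving 10/24 = 5/12.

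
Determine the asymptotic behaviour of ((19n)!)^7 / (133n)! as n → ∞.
((19n)!)^7/(133n)! ~ ((2π·19n)^(6/2) / sqrt(7)) · 7^(−7·19n)  →  0

Write N = 19n. Stirling: N! ~ sqrt(2π N)(N/e)^N and (7N)! ~ sqrt(2π·7N)·(7N/e)^(7N).
  (N!)^7/(7N)! ~ (2π N)^(7/2) (N/e)^(7N) / [sqrt(2π·7N) (7N/e)^(7N)]
     = (2π N)^(7/2) / sqrt(2π·7N) · (N/(7N))^(7N)
     = (2π N)^((7−1)/2) / sqrt(7) · 7^(−7N).
Since 7^7 > 1, the factor 7^(−7N) decays exponentially, so the ratio → 0. Substituting N = 19n gives the stated form.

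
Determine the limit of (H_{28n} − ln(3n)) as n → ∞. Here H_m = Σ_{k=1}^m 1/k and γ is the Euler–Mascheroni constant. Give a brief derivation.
lim = ln(28/3) + γ

By Euler-Maclaurin, H_m = ln m + γ + O(1/m). So
  H_{28n} − ln(3n) = ln(28n) + γ − ln(3n) + O(1/n)
                       = ln(28/3) + γ + O(1/n).
Hence the limit is ln(28/3) + γ.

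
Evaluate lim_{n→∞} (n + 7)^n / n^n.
lim = e^7

Rewrite as (1 + 7/n)^(n). By the standard limit (1 + x/n)^n → e^x, we have (1 + 7/n)^n → e^7, and raising to the 1st power gives e^7.
More precisely, ln[(1 + 7/n)^(n)] = n · ln(1 + 7/n) = n · (7/n + O(1/n^2)) = 7 + O(1/n) → 7.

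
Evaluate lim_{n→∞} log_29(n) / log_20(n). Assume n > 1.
lim = ln(20) / ln(29) = log_29(20)

Change of base: log_29(n) = ln n / ln 29 and log_20(n) = ln n / ln 20. The ratio is (ln n / ln 29) · (ln 20 / ln n) = ln 20 / ln 29, a constant independent of n. So the limit is ln 20 / ln 29 = log_29(20).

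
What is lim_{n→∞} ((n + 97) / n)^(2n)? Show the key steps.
lim = e^194

Rewrite as (1 + 97/n)^(2n). By the standard limit (1 + x/n)^n → e^x, we have (1 + 97/n)^n → e^97, and raising to the 2nd power gives e^194.
More precisely, ln[(1 + 97/n)^(2n)] = 2n · ln(1 + 97/n) = 2n · (97/n + O(1/n^2)) = 194 + O(1/n) → 194.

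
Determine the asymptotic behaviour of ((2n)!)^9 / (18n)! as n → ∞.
((2n)!)^9/(18n)! ~ ((2π·2n)^(8/2) / 3) · 9^(−9·2n)  →  0

Write N = 2n. Stirling: N! ~ sqrt(2π N)(N/e)^N and (9N)! ~ sqrt(2π·9N)·(9N/e)^(9N).
  (N!)^9/(9N)! ~ (2π N)^(9/2) (N/e)^(9N) / [sqrt(2π·9N) (9N/e)^(9N)]
     = (2π N)^(9/2) / sqrt(2π·9N) · (N/(9N))^(9N)
     = (2π N)^((9−1)/2) / 3 · 9^(−9N).
Since 9^9 > 1, the factor 9^(−9N) decays exponentially, so the ratio → 0. Substituting N = 2n gives the stated form.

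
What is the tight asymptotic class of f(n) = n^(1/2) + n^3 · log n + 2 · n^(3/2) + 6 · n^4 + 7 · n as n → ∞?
f(n) ∈ Θ(n^4)

Compare the terms by growth order. For large n, n^a · (log n)^b dominates n^a' · (log n)^b' iff a > a', or (a = a' and b > b'). Ranking the 5 terms shows the dominant one is 6 · n^4. Hence f(n) ∈ Θ(n^4).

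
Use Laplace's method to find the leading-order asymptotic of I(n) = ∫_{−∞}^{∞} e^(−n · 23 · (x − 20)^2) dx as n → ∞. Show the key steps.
I(n) = sqrt(π/(23n))

Here φ(x) = 23 · (x − 20)^2 has its unique minimum at x* = 20 with φ(x*) = 0 and φ''(x*) = 46. Laplace's method gives
  I(n) ~ e^(−n φ(x*)) · sqrt(2π / (n · φ''(x*))) = sqrt(2π / (46n)) = sqrt(π/(23n)).
This is exact: substituting u = (x − 20)·sqrt(23n) gives I(n) = (1/sqrt(23n)) ∫_{−∞}^{∞} e^(−u^2) du = sqrt(π/(23n)).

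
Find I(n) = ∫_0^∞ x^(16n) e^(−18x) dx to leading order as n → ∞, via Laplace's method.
I(n) ~ (sqrt(2π·16n) / 18) · (16n/(18e))^(16n)

Write the integrand as exp(16n ln x − 18x) and set f(x) = 16n ln x − 18x. Then f'(x) = 16n/x − 18 = 0 at x* = 16n/18, and f''(x*) = −16n/x*^2 = −18^2/(16n). Laplace's method (interior maximum) gives
  I(n) ~ e^(f(x*)) · sqrt(2π / |f''(x*)|)
        = exp(16n ln(16n/18) − 16n) · sqrt(2π · 16n / 18^2)
        = (16n/18)^(16n) e^(−16n) · sqrt(2π·16n) / 18
        = (sqrt(2π·16n) / 18) · (16n/(18e))^(16n).
This matches Γ(16n+1)/18^(16n+1) with Stirling applied to Γ.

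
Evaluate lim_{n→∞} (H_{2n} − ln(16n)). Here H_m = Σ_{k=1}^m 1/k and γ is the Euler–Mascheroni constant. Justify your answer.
lim = −ln 8 + γ

By Euler-Maclaurin, H_m = ln m + γ + O(1/m). So
  H_{2n} − ln(16n) = ln(2n) + γ − ln(16n) + O(1/n)
                       = ln(2/16) + γ + O(1/n).
Hence the limit is ln(2/16) + γ (= −ln 8).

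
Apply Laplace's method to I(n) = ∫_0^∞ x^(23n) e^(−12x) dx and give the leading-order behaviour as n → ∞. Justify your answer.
I(n) ~ (sqrt(2π·23n) / 12) · (23n/(12e))^(23n)

Write the integrand as exp(23n ln x − 12x) and set f(x) = 23n ln x − 12x. Then f'(x) = 23n/x − 12 = 0 at x* = 23n/12, and f''(x*) = −23n/x*^2 = −12^2/(23n). Laplace's method (interior maximum) gives
  I(n) ~ e^(f(x*)) · sqrt(2π / |f''(x*)|)
        = exp(23n ln(23n/12) − 23n) · sqrt(2π · 23n / 12^2)
        = (23n/12)^(23n) e^(−23n) · sqrt(2π·23n) / 12
        = (sqrt(2π·23n) / 12) · (23n/(12e))^(23n).
This matches Γ(23n+1)/12^(23n+1) with Stirling applied to Γ.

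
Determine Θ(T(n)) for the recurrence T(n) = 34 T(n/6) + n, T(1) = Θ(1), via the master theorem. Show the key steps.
T(n) = Θ(n^(log_6 34))

Master theorem: compare f(n) = n to n^(log_6 34) where log_6 34 ≈ 1.968. Since 1 < log_6 34, we have f(n) = O(n^(log_6 34 − ε)) for some ε > 0 — Case 1. Hence T(n) = Θ(n^(log_6 34)).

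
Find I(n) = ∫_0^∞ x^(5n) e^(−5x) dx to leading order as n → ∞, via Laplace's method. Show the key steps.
I(n) ~ (sqrt(2π·5n) / 5) · (5n/(5e))^(5n)

Write the integrand as exp(5n ln x − 5x) and set f(x) = 5n ln x − 5x. Then f'(x) = 5n/x − 5 = 0 at x* = 5n/5, and f''(x*) = −5n/x*^2 = −5^2/(5n). Laplace's method (interior maximum) gives
  I(n) ~ e^(f(x*)) · sqrt(2π / |f''(x*)|)
        = exp(5n ln(5n/5) − 5n) · sqrt(2π · 5n / 5^2)
        = (5n/5)^(5n) e^(−5n) · sqrt(2π·5n) / 5
        = (sqrt(2π·5n) / 5) · (5n/(5e))^(5n).
This matches Γ(5n+1)/5^(5n+1) with Stirling applied to Γ.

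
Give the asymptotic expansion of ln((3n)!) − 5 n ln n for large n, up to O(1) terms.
ln((3n)!) − 5 n ln n = −2 n ln n + 3(ln 3 − 1) n + (1/2) ln(2π·3n) + O(1/n)

Stirling: ln((3n)!) = 3n ln(3n) − 3n + (1/2) ln(2π·3n) + O(1/n).
Expand 3n ln(3n) = 3n (ln n + ln 3) = 3n ln n + 3n ln 3.
Subtract 5n ln n: leading term is (3 − 5) n ln n = −2 n ln n. The next term is 3n ln 3 − 3n = 3(ln 3 − 1) n. Then the (1/2) ln(2π·3n) correction.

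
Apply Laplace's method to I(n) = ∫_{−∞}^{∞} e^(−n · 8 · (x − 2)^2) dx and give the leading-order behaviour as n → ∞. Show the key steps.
I(n) = sqrt(π/(8n))

Here φ(x) = 8 · (x − 2)^2 has its unique minimum at x* = 2 with φ(x*) = 0 and φ''(x*) = 16. Laplace's method gives
  I(n) ~ e^(−n φ(x*)) · sqrt(2π / (n · φ''(x*))) = sqrt(2π / (16n)) = sqrt(π/(8n)).
This is exact: substituting u = (x − 2)·sqrt(8n) gives I(n) = (1/sqrt(8n)) ∫_{−∞}^{∞} e^(−u^2) du = sqrt(π/(8n)).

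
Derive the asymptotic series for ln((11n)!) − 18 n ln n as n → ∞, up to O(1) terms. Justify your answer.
ln((11n)!) − 18 n ln n = −7 n ln n + 11(ln 11 − 1) n + (1/2) ln(2π·11n) + O(1/n)

Stirling: ln((11n)!) = 11n ln(11n) − 11n + (1/2) ln(2π·11n) + O(1/n).
Expand 11n ln(11n) = 11n (ln n + ln 11) = 11n ln n + 11n ln 11.
Subtract 18n ln n: leading term is (11 − 18) n ln n = −7 n ln n. The next term is 11n ln 11 − 11n = 11(ln 11 − 1) n. Then the (1/2) ln(2π·11n) correction.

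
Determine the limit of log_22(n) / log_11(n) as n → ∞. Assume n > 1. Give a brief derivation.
lim = ln(11) / ln(22) = log_22(11)

Change of base: log_22(n) = ln n / ln 22 and log_11(n) = ln n / ln 11. The ratio is (ln n / ln 22) · (ln 11 / ln n) = ln 11 / ln 22, a constant independent of n. So the limit is ln 11 / ln 22 = log_22(11).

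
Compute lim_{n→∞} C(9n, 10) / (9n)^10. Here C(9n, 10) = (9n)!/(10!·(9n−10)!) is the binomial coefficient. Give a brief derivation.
lim = 1/10! = 1/3628800

With N = 9n → ∞: C(N, 10) / N^10 = [N(N−1)…(N−9)] / (10! · N^10) = (1/10!) · 1 · (1 − 1/(9n)) · … · (1 − 9/(9n)). Each factor → 1 as N → ∞, so the limit is 1/10! = 1/3628800.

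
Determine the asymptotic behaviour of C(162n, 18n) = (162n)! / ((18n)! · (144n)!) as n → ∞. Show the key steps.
C(162n, 18n) ~ (387420489/16777216)^(18n) · sqrt(9/(16π·18n))

Write N = 18n. Apply Stirling to each factorial:
  (9N)! ~ sqrt(2π·9N) · (9N/e)^(9N),
  N! ~ sqrt(2π N) · (N/e)^N,
  (8N)! ~ sqrt(2π·8N) · (8N/e)^(8N).
The exponential factors combine to (9N)^(9N) / (N^N · (8N)^(8N)) = 9^(9N)/8^(8N) = (9^9/8^8)^N = (387420489/16777216)^N.
The square-root prefactors combine to sqrt(2π·9N) / (sqrt(2π N)·sqrt(2π·8N)) = sqrt(9 / (2π·8·N)) = sqrt(9/(16π·18n)).
Substituting N = 18n: C(162n, 18n) ~ (387420489/16777216)^(18n) · sqrt(9/(16π·18n)).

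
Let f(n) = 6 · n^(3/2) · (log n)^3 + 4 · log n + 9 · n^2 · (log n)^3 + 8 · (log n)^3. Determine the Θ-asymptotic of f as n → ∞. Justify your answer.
f(n) ∈ Θ(n^2 · (log n)^3)

Compare the terms by growth order. For large n, n^a · (log n)^b dominates n^a' · (log n)^b' iff a > a', or (a = a' and b > b'). Ranking the 4 terms shows the dominant one is 9 · n^2 · (log n)^3. Hence f(n) ∈ Θ(n^2 · (log n)^3).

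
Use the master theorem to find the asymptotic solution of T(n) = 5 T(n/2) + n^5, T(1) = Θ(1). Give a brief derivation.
T(n) = Θ(n^5)

log_2 5 ≈ 2.322. f(n) = n^5 dominates n^(log_2 5) since 5 > 2.322, and the regularity condition a·f(n/b) = 5·(n/2)^5 = (5/32)·n^5 ≤ c·f(n) holds with c = 5/32 ≈ 0.156 < 1. So this is Case 3: T(n) = Θ(f(n)) = Θ(n^5).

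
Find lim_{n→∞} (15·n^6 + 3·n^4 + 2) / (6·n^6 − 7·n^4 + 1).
lim = 15/6 = 5/2

For large n the leading n^6 terms dominate both numerator and denominator. Dividing top and bottom by n^6, every other term tends to 0, leaving 15/6 = 5/2.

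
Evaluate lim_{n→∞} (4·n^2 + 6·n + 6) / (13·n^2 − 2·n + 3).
lim = 4/13

For large n the leading n^2 terms dominate both numerator and denominator. Dividing top and bottom by n^2, every other term tends to 0, leaving 4/13.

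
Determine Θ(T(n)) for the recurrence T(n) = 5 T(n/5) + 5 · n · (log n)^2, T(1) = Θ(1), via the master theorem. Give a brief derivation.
T(n) = Θ(n · (log n)^3)

Here log_5 5 = 1 and f(n) = 5 · n · (log n)^2 = Θ(n^(log_5 5) · (log n)^2). This is the extended Case 2 of the master theorem (f matches the critical exponent up to log factors), giving T(n) = Θ(n^(log_5 5) · (log n)^(2+1)) = Θ(n · (log n)^3).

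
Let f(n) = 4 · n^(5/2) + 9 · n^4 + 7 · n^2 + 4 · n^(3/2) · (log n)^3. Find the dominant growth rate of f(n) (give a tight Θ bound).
f(n) ∈ Θ(n^4)

Compare the terms by growth order. For large n, n^a · (log n)^b dominates n^a' · (log n)^b' iff a > a', or (a = a' and b > b'). Ranking the 4 terms shows the dominant one is 9 · n^4. Hence f(n) ∈ Θ(n^4).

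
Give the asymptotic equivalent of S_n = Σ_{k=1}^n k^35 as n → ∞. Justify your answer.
S_n ~ n^36 / 36

By integral comparison (Euler-Maclaurin), Σ_{k=1}^n k^35 = ∫_0^n x^35 dx + O(n^35) = n^36/36 + O(n^35). (Equivalently, Faulhaber's formula gives the same leading term.)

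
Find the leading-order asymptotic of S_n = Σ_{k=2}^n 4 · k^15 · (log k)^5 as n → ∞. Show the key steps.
S_n ~ n^16 · (log n)^5 / 4

By integral comparison, S_n = ∫_1^n 4 · x^15 · (log x)^5 dx + O(n^15 · (log n)^5). For the integral, the leading term of ∫_1^n x^15 (log x)^5 dx is n^16/16 · (log n)^5 (by repeated integration by parts; each step lowers the log-exponent and produces a relatively O(1/log n) correction). Hence S_n ~ n^16 · (log n)^5 / 4.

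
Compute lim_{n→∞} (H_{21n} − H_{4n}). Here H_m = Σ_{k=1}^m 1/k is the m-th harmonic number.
lim = ln(21/4)

Euler-Maclaurin gives H_m = ln m + γ + 1/(2m) + O(1/m^2). The γ and O(1/m) terms cancel in the difference:
  H_{21n} − H_{4n} = ln(21n) − ln(4n) + O(1/n) = ln(21/4) + O(1/n).
Hence the limit is ln(21/4).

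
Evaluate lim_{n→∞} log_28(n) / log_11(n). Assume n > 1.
lim = ln(11) / ln(28) = log_28(11)

Change of base: log_28(n) = ln n / ln 28 and log_11(n) = ln n / ln 11. The ratio is (ln n / ln 28) · (ln 11 / ln n) = ln 11 / ln 28, a constant independent of n. So the limit is ln 11 / ln 28 = log_28(11).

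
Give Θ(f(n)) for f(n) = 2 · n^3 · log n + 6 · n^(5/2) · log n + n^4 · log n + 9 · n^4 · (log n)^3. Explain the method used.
f(n) ∈ Θ(n^4 · (log n)^3)

Compare the terms by growth order. For large n, n^a · (log n)^b dominates n^a' · (log n)^b' iff a > a', or (a = a' and b > b'). Ranking the 4 terms shows the dominant one is 9 · n^4 · (log n)^3. Hence f(n) ∈ Θ(n^4 · (log n)^3).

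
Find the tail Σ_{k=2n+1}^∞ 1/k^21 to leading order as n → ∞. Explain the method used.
Σ_{k>2n} 1/k^21 ~ 1/(20 · (2n)^20)

Compare to the integral: ∫_{2n}^∞ x^(−21) dx = [−x^(−20)/20]_{2n}^∞ = 1/((21−1)·(2n)^20). Euler-Maclaurin then gives
  Σ_{k>2n} 1/k^21 = ∫_{2n}^∞ dx/x^21 − 1/(2·(2n)^21) + O(1/(2n)^22).
(Equivalently this is ζ(21) − Σ_{k≤2n} 1/k^21.)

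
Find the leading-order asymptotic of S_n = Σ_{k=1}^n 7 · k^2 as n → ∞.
S_n ~ 7 · n^3 / 3

By integral comparison (Euler-Maclaurin), Σ_{k=1}^n 7 · k^2 = 7 · ∫_0^n x^2 dx + O(n^2) = 7 · n^3/3 + O(n^2). (Equivalently, Faulhaber's formula gives the same leading term.)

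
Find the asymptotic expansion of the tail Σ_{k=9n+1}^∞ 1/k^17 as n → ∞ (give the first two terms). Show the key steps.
Σ_{k>9n} 1/k^17 = 1/(16 · (9n)^16) − 1/(2 · (9n)^17) + O(1/(9n)^18)

Compare to the integral: ∫_{9n}^∞ x^(−17) dx = [−x^(−16)/16]_{9n}^∞ = 1/((17−1)·(9n)^16). The Euler-Maclaurin correction adds −f(9n)/2 = −1/(2·(9n)^17). Euler-Maclaurin then gives
  Σ_{k>9n} 1/k^17 = ∫_{9n}^∞ dx/x^17 − 1/(2·(9n)^17) + O(1/(9n)^18).
(Equivalently this is ζ(17) − Σ_{k≤9n} 1/k^17.)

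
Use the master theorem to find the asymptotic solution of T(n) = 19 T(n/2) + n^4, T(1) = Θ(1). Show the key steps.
T(n) = Θ(n^(log_2 19))

Master theorem: compare f(n) = n^4 to n^(log_2 19) where log_2 19 ≈ 4.248. Since 4 < log_2 19, we have f(n) = O(n^(log_2 19 − ε)) for some ε > 0 — Case 1. Hence T(n) = Θ(n^(log_2 19)).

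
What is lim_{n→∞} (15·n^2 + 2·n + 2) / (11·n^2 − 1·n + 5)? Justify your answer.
lim = 15/11

For large n the leading n^2 terms dominate both numerator and denominator. Dividing top and bottom by n^2, every other term tends to 0, leaving 15/11.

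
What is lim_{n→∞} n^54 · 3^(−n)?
lim = 0

Exponentials with base > 1 dominate every fixed polynomial: for any fixed c, n^c / 3^n → 0 as n → ∞ (e.g. by the ratio test, or by writing 3^n = e^(n ln 3) and noting e^(n ln 3) / n^c → ∞). Hence n^54 · 3^(−n) = n^54 / 3^n → 0.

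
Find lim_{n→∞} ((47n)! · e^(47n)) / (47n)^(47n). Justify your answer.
lim = ∞

Stirling: (47n)! ~ sqrt(2π·47n) · (47n/e)^(47n). Hence
  (47n)! · e^(47n) / (47n)^(47n) ~ sqrt(2π·47n) = sqrt(2π·47) · sqrt(n) → ∞.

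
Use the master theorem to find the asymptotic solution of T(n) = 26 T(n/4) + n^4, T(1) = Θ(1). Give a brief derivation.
T(n) = Θ(n^4)

log_4 26 ≈ 2.350. f(n) = n^4 dominates n^(log_4 26) since 4 > 2.350, and the regularity condition a·f(n/b) = 26·(n/4)^4 = (26/256)·n^4 ≤ c·f(n) holds with c = 26/256 ≈ 0.102 < 1. So this is Case 3: T(n) = Θ(f(n)) = Θ(n^4).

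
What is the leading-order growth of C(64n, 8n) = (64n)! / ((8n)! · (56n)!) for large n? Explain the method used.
C(64n, 8n) ~ (16777216/823543)^(8n) · sqrt(4/(7π·8n))

Write N = 8n. Apply Stirling to each factorial:
  (8N)! ~ sqrt(2π·8N) · (8N/e)^(8N),
  N! ~ sqrt(2π N) · (N/e)^N,
  (7N)! ~ sqrt(2π·7N) · (7N/e)^(7N).
The exponential factors combine to (8N)^(8N) / (N^N · (7N)^(7N)) = 8^(8N)/7^(7N) = (8^8/7^7)^N = (16777216/823543)^N.
The square-root prefactors combine to sqrt(2π·8N) / (sqrt(2π N)·sqrt(2π·7N)) = sqrt(8 / (2π·7·N)) = sqrt(4/(7π·8n)).
Substituting N = 8n: C(64n, 8n) ~ (16777216/823543)^(8n) · sqrt(4/(7π·8n)).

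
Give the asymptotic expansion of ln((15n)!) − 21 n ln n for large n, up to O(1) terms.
ln((15n)!) − 21 n ln n = −6 n ln n + 15(ln 15 − 1) n + (1/2) ln(2π·15n) + O(1/n)

Stirling: ln((15n)!) = 15n ln(15n) − 15n + (1/2) ln(2π·15n) + O(1/n).
Expand 15n ln(15n) = 15n (ln n + ln 15) = 15n ln n + 15n ln 15.
Subtract 21n ln n: leading term is (15 − 21) n ln n = −6 n ln n. The next term is 15n ln 15 − 15n = 15(ln 15 − 1) n. Then the (1/2) ln(2π·15n) correction.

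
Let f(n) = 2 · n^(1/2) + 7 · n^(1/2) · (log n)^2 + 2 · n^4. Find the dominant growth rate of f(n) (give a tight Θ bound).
f(n) ∈ Θ(n^4)

Compare the terms by growth order. For large n, n^a · (log n)^b dominates n^a' · (log n)^b' iff a > a', or (a = a' and b > b'). Ranking the 3 terms shows the dominant one is 2 · n^4. Hence f(n) ∈ Θ(n^4).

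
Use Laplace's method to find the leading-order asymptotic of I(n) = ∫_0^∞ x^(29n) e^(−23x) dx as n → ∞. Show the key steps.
I(n) ~ (sqrt(2π·29n) / 23) · (29n/(23e))^(29n)

Write the integrand as exp(29n ln x − 23x) and set f(x) = 29n ln x − 23x. Then f'(x) = 29n/x − 23 = 0 at x* = 29n/23, and f''(x*) = −29n/x*^2 = −23^2/(29n). Laplace's method (interior maximum) gives
  I(n) ~ e^(f(x*)) · sqrt(2π / |f''(x*)|)
        = exp(29n ln(29n/23) − 29n) · sqrt(2π · 29n / 23^2)
        = (29n/23)^(29n) e^(−29n) · sqrt(2π·29n) / 23
        = (sqrt(2π·29n) / 23) · (29n/(23e))^(29n).
This matches Γ(29n+1)/23^(29n+1) with Stirling applied to Γ.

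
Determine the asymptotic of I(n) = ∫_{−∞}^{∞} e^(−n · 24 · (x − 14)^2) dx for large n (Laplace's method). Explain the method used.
I(n) = sqrt(π/(24n))

Here φ(x) = 24 · (x − 14)^2 has its unique minimum at x* = 14 with φ(x*) = 0 and φ''(x*) = 48. Laplace's method gives
  I(n) ~ e^(−n φ(x*)) · sqrt(2π / (n · φ''(x*))) = sqrt(2π / (48n)) = sqrt(π/(24n)).
This is exact: substituting u = (x − 14)·sqrt(24n) gives I(n) = (1/sqrt(24n)) ∫_{−∞}^{∞} e^(−u^2) du = sqrt(π/(24n)).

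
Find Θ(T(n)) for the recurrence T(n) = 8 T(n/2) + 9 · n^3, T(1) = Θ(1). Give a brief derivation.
T(n) = Θ(n^3 log n)

log_2 8 = 3, and f(n) = 9 · n^3 = Θ(n^(log_2 8)). This is Case 2 of the master theorem: T(n) = Θ(f(n) · log n) = Θ(n^3 log n).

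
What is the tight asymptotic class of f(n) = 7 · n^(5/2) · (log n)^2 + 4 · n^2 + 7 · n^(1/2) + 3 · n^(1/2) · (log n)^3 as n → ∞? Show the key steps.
f(n) ∈ Θ(n^(5/2) · (log n)^2)

Compare the terms by growth order. For large n, n^a · (log n)^b dominates n^a' · (log n)^b' iff a > a', or (a = a' and b > b'). Ranking the 4 terms shows the dominant one is 7 · n^(5/2) · (log n)^2. Hence f(n) ∈ Θ(n^(5/2) · (log n)^2).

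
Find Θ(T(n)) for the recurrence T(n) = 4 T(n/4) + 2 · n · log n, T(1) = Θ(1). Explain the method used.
T(n) = Θ(n · (log n)^2)

Here log_4 4 = 1 and f(n) = 2 · n · log n = Θ(n^(log_4 4) · (log n)^1). This is the extended Case 2 of the master theorem (f matches the critical exponent up to log factors), giving T(n) = Θ(n^(log_4 4) · (log n)^(1+1)) = Θ(n · (log n)^2).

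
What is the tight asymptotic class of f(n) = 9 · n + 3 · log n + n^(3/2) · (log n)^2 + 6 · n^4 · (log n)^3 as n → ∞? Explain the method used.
f(n) ∈ Θ(n^4 · (log n)^3)

Compare the terms by growth order. For large n, n^a · (log n)^b dominates n^a' · (log n)^b' iff a > a', or (a = a' and b > b'). Ranking the 4 terms shows the dominant one is 6 · n^4 · (log n)^3. Hence f(n) ∈ Θ(n^4 · (log n)^3).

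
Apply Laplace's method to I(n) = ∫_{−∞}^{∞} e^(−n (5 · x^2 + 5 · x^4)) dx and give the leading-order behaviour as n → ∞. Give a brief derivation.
I(n) ~ sqrt(π/(5n))

φ(x) = 5 · x^2 + 5 · x^4 has its unique global minimum at x* = 0 (since φ'(x) = 10x + 20x^3 = 0 only at x = 0 for real x with both coefficients positive, and φ → ∞ as |x| → ∞). At x* = 0, φ(0) = 0 and φ''(0) = 10. Laplace's method then gives
  I(n) ~ sqrt(2π / (n · φ''(0))) · e^(−n φ(0)) = sqrt(2π / (10n)) = sqrt(π/(5n)).
The 5 · x^4 term contributes only at subleading order (an O(1/n) relative correction).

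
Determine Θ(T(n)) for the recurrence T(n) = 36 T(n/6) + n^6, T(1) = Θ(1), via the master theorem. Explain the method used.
T(n) = Θ(n^6)

log_6 36 ≈ 2.000. f(n) = n^6 dominates n^(log_6 36) since 6 > 2.000, and the regularity condition a·f(n/b) = 36·(n/6)^6 = (36/46656)·n^6 ≤ c·f(n) holds with c = 36/46656 ≈ 0.000772 < 1. So this is Case 3: T(n) = Θ(f(n)) = Θ(n^6).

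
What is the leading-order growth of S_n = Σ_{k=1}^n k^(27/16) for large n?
S_n ~ (16/43) · n^(43/16)

Integral comparison: Σ_{k=1}^n k^(27/16) = ∫_0^n x^(27/16) dx + O(n^(27/16)). The integral is n^(1 + 27/16) / (1 + 27/16) = n^((27+16)/16) / ((27+16)/16) = (16/43) · n^(43/16).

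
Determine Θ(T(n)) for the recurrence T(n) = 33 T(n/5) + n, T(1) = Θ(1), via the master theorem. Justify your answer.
T(n) = Θ(n^(log_5 33))

Master theorem: compare f(n) = n to n^(log_5 33) where log_5 33 ≈ 2.173. Since 1 < log_5 33, we have f(n) = O(n^(log_5 33 − ε)) for some ε > 0 — Case 1. Hence T(n) = Θ(n^(log_5 33)).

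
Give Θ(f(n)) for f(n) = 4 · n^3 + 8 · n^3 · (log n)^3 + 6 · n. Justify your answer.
f(n) ∈ Θ(n^3 · (log n)^3)

Compare the terms by growth order. For large n, n^a · (log n)^b dominates n^a' · (log n)^b' iff a > a', or (a = a' and b > b'). Ranking the 3 terms shows the dominant one is 8 · n^3 · (log n)^3. Hence f(n) ∈ Θ(n^3 · (log n)^3).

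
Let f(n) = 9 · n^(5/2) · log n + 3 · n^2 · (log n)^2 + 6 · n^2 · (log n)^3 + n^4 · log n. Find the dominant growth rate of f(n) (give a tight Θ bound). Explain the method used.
f(n) ∈ Θ(n^4 · log n)

Compare the terms by growth order. For large n, n^a · (log n)^b dominates n^a' · (log n)^b' iff a > a', or (a = a' and b > b'). Ranking the 4 terms shows the dominant one is n^4 · log n. Hence f(n) ∈ Θ(n^4 · log n).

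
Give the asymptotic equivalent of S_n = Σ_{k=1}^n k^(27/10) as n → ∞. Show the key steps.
S_n ~ (10/37) · n^(37/10)

Integral comparison: Σ_{k=1}^n k^(27/10) = ∫_0^n x^(27/10) dx + O(n^(27/10)). The integral is n^(1 + 27/10) / (1 + 27/10) = n^((27+10)/10) / ((27+10)/10) = (10/37) · n^(37/10).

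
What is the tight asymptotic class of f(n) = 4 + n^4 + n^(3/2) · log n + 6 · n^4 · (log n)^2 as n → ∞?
f(n) ∈ Θ(n^4 · (log n)^2)

Compare the terms by growth order. For large n, n^a · (log n)^b dominates n^a' · (log n)^b' iff a > a', or (a = a' and b > b'). Ranking the 4 terms shows the dominant one is 6 · n^4 · (log n)^2. Hence f(n) ∈ Θ(n^4 · (log n)^2).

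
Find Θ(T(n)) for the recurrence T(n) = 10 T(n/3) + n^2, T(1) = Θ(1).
T(n) = Θ(n^(log_3 10))

Master theorem: compare f(n) = n^2 to n^(log_3 10) where log_3 10 ≈ 2.096. Since 2 < log_3 10, we have f(n) = O(n^(log_3 10 − ε)) for some ε > 0 — Case 1. Hence T(n) = Θ(n^(log_3 10)).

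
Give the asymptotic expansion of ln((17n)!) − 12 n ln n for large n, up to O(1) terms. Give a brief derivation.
ln((17n)!) − 12 n ln n = 5 n ln n + 17(ln 17 − 1) n + (1/2) ln(2π·17n) + O(1/n)

Stirling: ln((17n)!) = 17n ln(17n) − 17n + (1/2) ln(2π·17n) + O(1/n).
Expand 17n ln(17n) = 17n (ln n + ln 17) = 17n ln n + 17n ln 17.
Subtract 12n ln n: leading term is (17 − 12) n ln n = 5 n ln n. The next term is 17n ln 17 − 17n = 17(ln 17 − 1) n. Then the (1/2) ln(2π·17n) correction.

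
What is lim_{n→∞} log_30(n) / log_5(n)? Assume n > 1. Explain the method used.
lim = ln(5) / ln(30) = log_30(5)

Change of base: log_30(n) = ln n / ln 30 and log_5(n) = ln n / ln 5. The ratio is (ln n / ln 30) · (ln 5 / ln n) = ln 5 / ln 30, a constant independent of n. So the limit is ln 5 / ln 30 = log_30(5).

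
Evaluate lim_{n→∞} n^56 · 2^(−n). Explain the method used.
lim = 0

Exponentials with base > 1 dominate every fixed polynomial: for any fixed c, n^c / 2^n → 0 as n → ∞ (e.g. by the ratio test, or by writing 2^n = e^(n ln 2) and noting e^(n ln 2) / n^c → ∞). Hence n^56 · 2^(−n) = n^56 / 2^n → 0.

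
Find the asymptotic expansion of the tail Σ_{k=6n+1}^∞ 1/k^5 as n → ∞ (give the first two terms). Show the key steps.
Σ_{k>6n} 1/k^5 = 1/(4 · (6n)^4) − 1/(2 · (6n)^5) + O(1/(6n)^6)

Compare to the integral: ∫_{6n}^∞ x^(−5) dx = [−x^(−4)/4]_{6n}^∞ = 1/((5−1)·(6n)^4). The Euler-Maclaurin correction adds −f(6n)/2 = −1/(2·(6n)^5). Euler-Maclaurin then gives
  Σ_{k>6n} 1/k^5 = ∫_{6n}^∞ dx/x^5 − 1/(2·(6n)^5) + O(1/(6n)^6).
(Equivalently this is ζ(5) − Σ_{k≤6n} 1/k^5.)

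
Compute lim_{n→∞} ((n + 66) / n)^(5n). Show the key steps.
lim = e^330

Rewrite as (1 + 66/n)^(5n). By the standard limit (1 + x/n)^n → e^x, we have (1 + 66/n)^n → e^66, and raising to the 5th power gives e^330.
More precisely, ln[(1 + 66/n)^(5n)] = 5n · ln(1 + 66/n) = 5n · (66/n + O(1/n^2)) = 330 + O(1/n) → 330.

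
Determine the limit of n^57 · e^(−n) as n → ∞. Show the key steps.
lim = 0

Exponentials with base > 1 dominate every fixed polynomial: for any fixed c, n^c / e^n → 0 as n → ∞ (e.g. by the ratio test, or since e^n grows faster than any power of n). Hence n^57 · e^(−n) = n^57 / e^n → 0.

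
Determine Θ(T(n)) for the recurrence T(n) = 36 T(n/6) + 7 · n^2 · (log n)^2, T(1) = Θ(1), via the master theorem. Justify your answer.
T(n) = Θ(n^2 · (log n)^3)

Here log_6 36 = 2 and f(n) = 7 · n^2 · (log n)^2 = Θ(n^(log_6 36) · (log n)^2). This is the extended Case 2 of the master theorem (f matches the critical exponent up to log factors), giving T(n) = Θ(n^(log_6 36) · (log n)^(2+1)) = Θ(n^2 · (log n)^3).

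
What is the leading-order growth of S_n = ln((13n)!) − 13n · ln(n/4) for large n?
S_n ~ 13n · (ln 52 − 1) + O(ln n)

Stirling: ln((13n)!) = 13n ln(13n) − 13n + O(ln n).
  S_n = 13n ln(13n) − 13n − 13n ln(n/4) + O(ln n)
      = 13n ln(13n) − 13n ln n + 13n ln 4 − 13n + O(ln n)
      = 13n ln 13 + 13n ln 4 − 13n + O(ln n)
      = 13n (ln 52 − 1) + O(ln n).
Numerically ln(52) − 1 ≈ 2.9512.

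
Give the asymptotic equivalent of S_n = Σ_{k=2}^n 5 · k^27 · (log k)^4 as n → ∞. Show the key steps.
S_n ~ 5 · n^28 · (log n)^4 / 28

By integral comparison, S_n = ∫_1^n 5 · x^27 · (log x)^4 dx + O(n^27 · (log n)^4). For the integral, the leading term of ∫_1^n x^27 (log x)^4 dx is n^28/28 · (log n)^4 (by repeated integration by parts; each step lowers the log-exponent and produces a relatively O(1/log n) correction). Hence S_n ~ 5 · n^28 · (log n)^4 / 28.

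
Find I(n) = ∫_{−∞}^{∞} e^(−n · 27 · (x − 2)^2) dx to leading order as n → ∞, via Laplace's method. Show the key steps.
I(n) = sqrt(π/(27n))

Here φ(x) = 27 · (x − 2)^2 has its unique minimum at x* = 2 with φ(x*) = 0 and φ''(x*) = 54. Laplace's method gives
  I(n) ~ e^(−n φ(x*)) · sqrt(2π / (n · φ''(x*))) = sqrt(2π / (54n)) = sqrt(π/(27n)).
This is exact: substituting u = (x − 2)·sqrt(27n) gives I(n) = (1/sqrt(27n)) ∫_{−∞}^{∞} e^(−u^2) du = sqrt(π/(27n)).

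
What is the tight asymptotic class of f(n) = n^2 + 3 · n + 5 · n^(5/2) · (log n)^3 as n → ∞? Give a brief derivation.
f(n) ∈ Θ(n^(5/2) · (log n)^3)

Compare the terms by growth order. For large n, n^a · (log n)^b dominates n^a' · (log n)^b' iff a > a', or (a = a' and b > b'). Ranking the 3 terms shows the dominant one is 5 · n^(5/2) · (log n)^3. Hence f(n) ∈ Θ(n^(5/2) · (log n)^3).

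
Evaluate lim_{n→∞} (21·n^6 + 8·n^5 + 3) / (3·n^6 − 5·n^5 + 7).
lim = 21/3 = 7

For large n the leading n^6 terms dominate both numerator and denominator. Dividing top and bottom by n^6, every other term tends to 0, leaving 21/3 = 7.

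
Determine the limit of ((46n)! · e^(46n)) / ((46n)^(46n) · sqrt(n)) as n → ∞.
lim = sqrt(2π·46)

Stirling: (46n)! ~ sqrt(2π·46n) · (46n/e)^(46n). Hence
  (46n)! · e^(46n) / (46n)^(46n) ~ sqrt(2π·46n).
Dividing by sqrt(n): sqrt(2π·46n) / sqrt(n) = sqrt(2π·46) · n^((1−1)/2), so the limit is sqrt(2π·46).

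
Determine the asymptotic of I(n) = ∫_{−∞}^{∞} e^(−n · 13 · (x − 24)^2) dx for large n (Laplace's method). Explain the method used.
I(n) = sqrt(π/(13n))

Here φ(x) = 13 · (x − 24)^2 has its unique minimum at x* = 24 with φ(x*) = 0 and φ''(x*) = 26. Laplace's method gives
  I(n) ~ e^(−n φ(x*)) · sqrt(2π / (n · φ''(x*))) = sqrt(2π / (26n)) = sqrt(π/(13n)).
This is exact: substituting u = (x − 24)·sqrt(13n) gives I(n) = (1/sqrt(13n)) ∫_{−∞}^{∞} e^(−u^2) du = sqrt(π/(13n)).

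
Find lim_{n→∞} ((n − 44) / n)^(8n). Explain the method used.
lim = e^(−352)

Rewrite as (1 − 44/n)^(8n). By the standard limit (1 + x/n)^n → e^x, we have (1 − 44/n)^n → e^(−44), and raising to the 8th power gives e^(−352).
More precisely, ln[(1 − 44/n)^(8n)] = 8n · ln(1 − 44/n) = 8n · (-44/n + O(1/n^2)) = -352 + O(1/n) → -352.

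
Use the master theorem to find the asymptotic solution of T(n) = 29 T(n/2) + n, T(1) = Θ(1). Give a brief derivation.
T(n) = Θ(n^(log_2 29))

Master theorem: compare f(n) = n to n^(log_2 29) where log_2 29 ≈ 4.858. Since 1 < log_2 29, we have f(n) = O(n^(log_2 29 − ε)) for some ε > 0 — Case 1. Hence T(n) = Θ(n^(log_2 29)).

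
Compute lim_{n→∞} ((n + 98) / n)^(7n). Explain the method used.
lim = e^686

Rewrite as (1 + 98/n)^(7n). By the standard limit (1 + x/n)^n → e^x, we have (1 + 98/n)^n → e^98, and raising to the 7th power gives e^686.
More precisely, ln[(1 + 98/n)^(7n)] = 7n · ln(1 + 98/n) = 7n · (98/n + O(1/n^2)) = 686 + O(1/n) → 686.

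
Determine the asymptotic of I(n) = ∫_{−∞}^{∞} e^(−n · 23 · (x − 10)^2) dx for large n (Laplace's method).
I(n) = sqrt(π/(23n))

Here φ(x) = 23 · (x − 10)^2 has its unique minimum at x* = 10 with φ(x*) = 0 and φ''(x*) = 46. Laplace's method gives
  I(n) ~ e^(−n φ(x*)) · sqrt(2π / (n · φ''(x*))) = sqrt(2π / (46n)) = sqrt(π/(23n)).
This is exact: substituting u = (x − 10)·sqrt(23n) gives I(n) = (1/sqrt(23n)) ∫_{−∞}^{∞} e^(−u^2) du = sqrt(π/(23n)).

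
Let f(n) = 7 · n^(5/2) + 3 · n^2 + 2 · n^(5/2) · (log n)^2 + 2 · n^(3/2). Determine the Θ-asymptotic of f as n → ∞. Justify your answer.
f(n) ∈ Θ(n^(5/2) · (log n)^2)

Compare the terms by growth order. For large n, n^a · (log n)^b dominates n^a' · (log n)^b' iff a > a', or (a = a' and b > b'). Ranking the 4 terms shows the dominant one is 2 · n^(5/2) · (log n)^2. Hence f(n) ∈ Θ(n^(5/2) · (log n)^2).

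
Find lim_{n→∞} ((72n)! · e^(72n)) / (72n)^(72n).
lim = ∞

Stirling: (72n)! ~ sqrt(2π·72n) · (72n/e)^(72n). Hence
  (72n)! · e^(72n) / (72n)^(72n) ~ sqrt(2π·72n) = sqrt(2π·72) · sqrt(n) → ∞.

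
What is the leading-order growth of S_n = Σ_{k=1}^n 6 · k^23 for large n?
S_n ~ n^24 / 4

By integral comparison (Euler-Maclaurin), Σ_{k=1}^n 6 · k^23 = 6 · ∫_0^n x^23 dx + O(n^23) = 6 · n^24/24 = n^24 / 4 + O(n^23). (Equivalently, Faulhaber's formula gives the same leading term.)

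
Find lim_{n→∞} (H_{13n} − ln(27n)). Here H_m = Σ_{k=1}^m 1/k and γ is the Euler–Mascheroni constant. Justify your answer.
lim = ln(13/27) + γ

By Euler-Maclaurin, H_m = ln m + γ + O(1/m). So
  H_{13n} − ln(27n) = ln(13n) + γ − ln(27n) + O(1/n)
                       = ln(13/27) + γ + O(1/n).
Hence the limit is ln(13/27) + γ.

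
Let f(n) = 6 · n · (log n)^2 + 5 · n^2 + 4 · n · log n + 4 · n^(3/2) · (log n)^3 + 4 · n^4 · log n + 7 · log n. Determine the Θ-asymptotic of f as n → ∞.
f(n) ∈ Θ(n^4 · log n)

Compare the terms by growth order. For large n, n^a · (log n)^b dominates n^a' · (log n)^b' iff a > a', or (a = a' and b > b'). Ranking the 6 terms shows the dominant one is 4 · n^4 · log n. Hence f(n) ∈ Θ(n^4 · log n).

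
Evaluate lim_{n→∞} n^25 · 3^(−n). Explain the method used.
lim = 0

Exponentials with base > 1 dominate every fixed polynomial: for any fixed c, n^c / 3^n → 0 as n → ∞ (e.g. by the ratio test, or by writing 3^n = e^(n ln 3) and noting e^(n ln 3) / n^c → ∞). Hence n^25 · 3^(−n) = n^25 / 3^n → 0.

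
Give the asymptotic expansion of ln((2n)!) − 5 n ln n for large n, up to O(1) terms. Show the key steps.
ln((2n)!) − 5 n ln n = −3 n ln n + 2(ln 2 − 1) n + (1/2) ln(2π·2n) + O(1/n)

Stirling: ln((2n)!) = 2n ln(2n) − 2n + (1/2) ln(2π·2n) + O(1/n).
Expand 2n ln(2n) = 2n (ln n + ln 2) = 2n ln n + 2n ln 2.
Subtract 5n ln n: leading term is (2 − 5) n ln n = −3 n ln n. The next term is 2n ln 2 − 2n = 2(ln 2 − 1) n. Then the (1/2) ln(2π·2n) correction.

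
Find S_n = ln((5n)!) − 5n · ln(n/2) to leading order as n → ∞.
S_n ~ 5n · (ln 10 − 1) + O(ln n)

Stirling: ln((5n)!) = 5n ln(5n) − 5n + O(ln n).
  S_n = 5n ln(5n) − 5n − 5n ln(n/2) + O(ln n)
      = 5n ln(5n) − 5n ln n + 5n ln 2 − 5n + O(ln n)
      = 5n ln 5 + 5n ln 2 − 5n + O(ln n)
      = 5n (ln 10 − 1) + O(ln n).
Numerically ln(10) − 1 ≈ 1.3026.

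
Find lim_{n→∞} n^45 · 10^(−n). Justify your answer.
lim = 0

Exponentials with base > 1 dominate every fixed polynomial: for any fixed c, n^c / 10^n → 0 as n → ∞ (e.g. by the ratio test, or by writing 10^n = e^(n ln 10) and noting e^(n ln 10) / n^c → ∞). Hence n^45 · 10^(−n) = n^45 / 10^n → 0.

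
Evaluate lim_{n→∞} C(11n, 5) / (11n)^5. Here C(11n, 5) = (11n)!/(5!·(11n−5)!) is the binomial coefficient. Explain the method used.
lim = 1/5! = 1/120

With N = 11n → ∞: C(N, 5) / N^5 = [N(N−1)…(N−4)] / (5! · N^5) = (1/5!) · 1 · (1 − 1/(11n)) · (1 − 2/(11n)) · (1 − 3/(11n)) · (1 − 4/(11n)). Each factor → 1 as N → ∞, so the limit is 1/5! = 1/120.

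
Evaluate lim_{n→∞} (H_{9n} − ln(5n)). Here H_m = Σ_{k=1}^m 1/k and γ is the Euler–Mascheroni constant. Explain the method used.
lim = ln(9/5) + γ

By Euler-Maclaurin, H_m = ln m + γ + O(1/m). So
  H_{9n} − ln(5n) = ln(9n) + γ − ln(5n) + O(1/n)
                       = ln(9/5) + γ + O(1/n).
Hence the limit is ln(9/5) + γ.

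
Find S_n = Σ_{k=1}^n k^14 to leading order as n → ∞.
S_n ~ n^15 / 15

By integral comparison (Euler-Maclaurin), Σ_{k=1}^n k^14 = ∫_0^n x^14 dx + O(n^14) = n^15/15 + O(n^14). (Equivalently, Faulhaber's formula gives the same leading term.)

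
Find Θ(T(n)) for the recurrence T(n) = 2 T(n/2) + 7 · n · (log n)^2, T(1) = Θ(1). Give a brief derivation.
T(n) = Θ(n · (log n)^3)

Here log_2 2 = 1 and f(n) = 7 · n · (log n)^2 = Θ(n^(log_2 2) · (log n)^2). This is the extended Case 2 of the master theorem (f matches the critical exponent up to log factors), giving T(n) = Θ(n^(log_2 2) · (log n)^(2+1)) = Θ(n · (log n)^3).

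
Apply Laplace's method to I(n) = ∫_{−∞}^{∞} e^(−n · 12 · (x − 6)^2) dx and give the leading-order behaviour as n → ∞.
I(n) = sqrt(π/(12n))

Here φ(x) = 12 · (x − 6)^2 has its unique minimum at x* = 6 with φ(x*) = 0 and φ''(x*) = 24. Laplace's method gives
  I(n) ~ e^(−n φ(x*)) · sqrt(2π / (n · φ''(x*))) = sqrt(2π / (24n)) = sqrt(π/(12n)).
This is exact: substituting u = (x − 6)·sqrt(12n) gives I(n) = (1/sqrt(12n)) ∫_{−∞}^{∞} e^(−u^2) du = sqrt(π/(12n)).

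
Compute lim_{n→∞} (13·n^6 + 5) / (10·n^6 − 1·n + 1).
lim = 13/10

For large n the leading n^6 terms dominate both numerator and denominator. Dividing top and bottom by n^6, every other term tends to 0, leaving 13/10.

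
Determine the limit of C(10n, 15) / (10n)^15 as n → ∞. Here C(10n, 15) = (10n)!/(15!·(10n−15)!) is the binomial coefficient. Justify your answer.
lim = 1/15! = 1/1307674368000

With N = 10n → ∞: C(N, 15) / N^15 = [N(N−1)…(N−14)] / (15! · N^15) = (1/15!) · 1 · (1 − 1/(10n)) · … · (1 − 14/(10n)). Each factor → 1 as N → ∞, so the limit is 1/15! = 1/1307674368000.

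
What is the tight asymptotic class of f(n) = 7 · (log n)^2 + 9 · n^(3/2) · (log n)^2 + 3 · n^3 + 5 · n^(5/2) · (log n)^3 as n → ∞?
f(n) ∈ Θ(n^3)

Compare the terms by growth order. For large n, n^a · (log n)^b dominates n^a' · (log n)^b' iff a > a', or (a = a' and b > b'). Ranking the 4 terms shows the dominant one is 3 · n^3. Hence f(n) ∈ Θ(n^3).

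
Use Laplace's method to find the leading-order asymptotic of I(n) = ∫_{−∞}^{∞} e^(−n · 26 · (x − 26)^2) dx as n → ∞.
I(n) = sqrt(π/(26n))

Here φ(x) = 26 · (x − 26)^2 has its unique minimum at x* = 26 with φ(x*) = 0 and φ''(x*) = 52. Laplace's method gives
  I(n) ~ e^(−n φ(x*)) · sqrt(2π / (n · φ''(x*))) = sqrt(2π / (52n)) = sqrt(π/(26n)).
This is exact: substituting u = (x − 26)·sqrt(26n) gives I(n) = (1/sqrt(26n)) ∫_{−∞}^{∞} e^(−u^2) du = sqrt(π/(26n)).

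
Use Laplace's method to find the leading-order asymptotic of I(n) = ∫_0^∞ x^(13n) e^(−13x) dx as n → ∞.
I(n) ~ (sqrt(2π·13n) / 13) · (13n/(13e))^(13n)

Write the integrand as exp(13n ln x − 13x) and set f(x) = 13n ln x − 13x. Then f'(x) = 13n/x − 13 = 0 at x* = 13n/13, and f''(x*) = −13n/x*^2 = −13^2/(13n). Laplace's method (interior maximum) gives
  I(n) ~ e^(f(x*)) · sqrt(2π / |f''(x*)|)
        = exp(13n ln(13n/13) − 13n) · sqrt(2π · 13n / 13^2)
        = (13n/13)^(13n) e^(−13n) · sqrt(2π·13n) / 13
        = (sqrt(2π·13n) / 13) · (13n/(13e))^(13n).
This matches Γ(13n+1)/13^(13n+1) with Stirling applied to Γ.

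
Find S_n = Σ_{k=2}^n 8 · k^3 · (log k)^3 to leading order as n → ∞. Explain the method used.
S_n ~ 2 · n^4 · (log n)^3

By integral comparison, S_n = ∫_1^n 8 · x^3 · (log x)^3 dx + O(n^3 · (log n)^3). For the integral, the leading term of ∫_1^n x^3 (log x)^3 dx is n^4/4 · (log n)^3 (by repeated integration by parts; each step lowers the log-exponent and produces a relatively O(1/log n) correction). Hence S_n ~ 2 · n^4 · (log n)^3.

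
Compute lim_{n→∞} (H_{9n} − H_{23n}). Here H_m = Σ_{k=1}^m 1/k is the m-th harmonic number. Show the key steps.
lim = ln(9/23)

Euler-Maclaurin gives H_m = ln m + γ + 1/(2m) + O(1/m^2). The γ and O(1/m) terms cancel in the difference:
  H_{9n} − H_{23n} = ln(9n) − ln(23n) + O(1/n) = ln(9/23) + O(1/n).
Hence the limit is ln(9/23).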